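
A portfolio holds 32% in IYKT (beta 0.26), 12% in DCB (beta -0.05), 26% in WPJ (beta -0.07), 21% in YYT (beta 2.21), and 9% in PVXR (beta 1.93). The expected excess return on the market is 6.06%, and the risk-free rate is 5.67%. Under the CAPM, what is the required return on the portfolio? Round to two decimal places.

9.89%

β_P = Σ w_i β_i = 0.32×0.26 + 0.12×-0.05 + 0.26×-0.07 + 0.21×2.21 + 0.09×1.93 = 0.6968
E(R_P) = R_f + β_P × MRP = 5.67% + 0.6968 × 6.06% = 9.89%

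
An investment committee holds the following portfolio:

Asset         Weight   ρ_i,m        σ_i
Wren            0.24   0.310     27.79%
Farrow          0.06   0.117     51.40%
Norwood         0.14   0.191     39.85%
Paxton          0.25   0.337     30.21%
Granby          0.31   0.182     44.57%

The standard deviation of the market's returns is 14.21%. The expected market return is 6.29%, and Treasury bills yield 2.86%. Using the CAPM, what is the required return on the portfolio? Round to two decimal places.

4.92%

β_Wren = 0.310 × 27.79% / 14.21% = 0.6063
β_Farrow = 0.117 × 51.40% / 14.21% = 0.4232
β_Norwood = 0.191 × 39.85% / 14.21% = 0.5356
β_Paxton = 0.337 × 30.21% / 14.21% = 0.7165
β_Granby = 0.182 × 44.57% / 14.21% = 0.5708
β_P = Σ w_i β_i = 0.24×0.6063 + 0.06×0.4232 + 0.14×0.5356 + 0.25×0.7165 + 0.31×0.5708 = 0.6020
MRP = 6.29% − 2.86% = 3.43%
E(R_P) = R_f + β_P × MRP = 2.86% + 0.6020 × 3.43% = 4.92%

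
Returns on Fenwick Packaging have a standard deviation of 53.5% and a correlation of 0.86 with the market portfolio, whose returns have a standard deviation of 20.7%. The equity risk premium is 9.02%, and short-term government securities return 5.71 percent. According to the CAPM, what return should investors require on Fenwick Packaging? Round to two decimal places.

25.76%

β = ρ × σ_i / σ_m = 0.86 × 53.5% / 20.7% = 2.2227
E(R) = 5.71% + 2.2227 × 9.02% = 25.76%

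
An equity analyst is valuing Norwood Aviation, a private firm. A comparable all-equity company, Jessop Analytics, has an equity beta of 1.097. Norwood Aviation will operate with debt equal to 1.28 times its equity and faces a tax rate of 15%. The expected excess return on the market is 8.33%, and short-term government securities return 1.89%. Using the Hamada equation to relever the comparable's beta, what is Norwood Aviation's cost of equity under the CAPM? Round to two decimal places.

β_L = β_U × [1 + (1 − t)(D/E)] = 1.097 × [1 + (1 − 0.15) × 1.28]
    = 1.097 × [1 + 0.85 × 1.28] = 1.097 × 2.0880 = 2.2905
E(R) = R_f + β_L × MRP = 1.89% + 2.2905 × 8.33% = 20.97%

20.97%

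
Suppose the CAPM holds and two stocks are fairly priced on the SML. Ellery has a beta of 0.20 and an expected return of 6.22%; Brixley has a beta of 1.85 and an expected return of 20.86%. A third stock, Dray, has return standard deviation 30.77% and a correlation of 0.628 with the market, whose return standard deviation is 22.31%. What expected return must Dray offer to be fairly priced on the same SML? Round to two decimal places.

12.13%

MRP = (20.86% − 6.22%) / (1.85 − 0.20) = 8.8727%
R_f = 6.22% − 0.20 × 8.8727% = 4.4455%
β_Dray = ρ·σ_i/σ_m = 0.628 × 30.77 / 22.31 = 0.8661
E(R_Dray) = R_f + β × MRP = 4.4455% + 0.8661 × 8.8727% = 12.13%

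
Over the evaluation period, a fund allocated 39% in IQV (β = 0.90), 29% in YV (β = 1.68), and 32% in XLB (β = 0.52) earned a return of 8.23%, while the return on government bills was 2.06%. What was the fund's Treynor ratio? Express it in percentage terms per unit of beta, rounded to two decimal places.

β_P = 0.39×0.90 + 0.29×1.68 + 0.32×0.52 = 1.0046
Treynor = (R_P − R_f) / β_P = (8.23% − 2.06%) / 1.0046 = 6.17% / 1.0046 = 6.14%

6.14%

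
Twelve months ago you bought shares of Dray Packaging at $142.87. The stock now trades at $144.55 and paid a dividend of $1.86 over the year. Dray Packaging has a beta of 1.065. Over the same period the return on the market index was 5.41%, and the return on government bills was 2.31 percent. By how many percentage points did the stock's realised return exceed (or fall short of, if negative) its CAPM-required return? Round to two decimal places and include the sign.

-3.13%

Realised HPR = (P1 + D1 − P0) / P0 = (144.55 + 1.86 − 142.87) / 142.87 = 3.54 / 142.87 = 2.4778%
MRP = 5.41% − 2.31% = 3.10%
CAPM required = R_f + β·MRP = 2.31% + 1.065 × 3.10% = 5.61150%
α = realised − required = 2.4778% − 5.61150% = -3.13%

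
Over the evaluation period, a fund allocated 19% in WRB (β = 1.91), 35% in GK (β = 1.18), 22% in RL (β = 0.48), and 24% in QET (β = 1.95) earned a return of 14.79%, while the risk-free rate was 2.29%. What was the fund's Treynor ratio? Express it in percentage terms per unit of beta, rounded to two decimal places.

9.26%

β_P = 0.19×1.91 + 0.35×1.18 + 0.22×0.48 + 0.24×1.95 = 1.3495
Treynor = (R_P − R_f) / β_P = (14.79% − 2.29%) / 1.3495 = 12.50% / 1.3495 = 9.26%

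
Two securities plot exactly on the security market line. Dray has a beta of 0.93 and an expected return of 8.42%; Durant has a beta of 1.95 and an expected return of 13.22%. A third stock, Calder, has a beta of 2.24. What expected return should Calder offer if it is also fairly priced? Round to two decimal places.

14.58%

MRP (SML slope) = (13.22% − 8.42%) / (1.95 − 0.93) = 4.80% / 1.02 = 4.7059%
R_f (intercept) = 8.42% − 0.93 × 4.7059% = 4.0435%
E(R_Calder) = R_f + β × MRP = 4.0435% + 2.24 × 4.7059% = 14.58%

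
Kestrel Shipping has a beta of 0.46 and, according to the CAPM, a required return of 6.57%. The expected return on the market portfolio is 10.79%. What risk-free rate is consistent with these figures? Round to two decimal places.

E(R) = R_f + β(E(R_m) − R_f) = R_f(1 − β) + β·E(R_m)
6.57% = R_f × (1 − 0.46) + 0.46 × 10.79%
6.57% = R_f × 0.54 + 4.9634%
R_f = (6.57% − 4.9634%) / 0.54 = 2.98%

2.98%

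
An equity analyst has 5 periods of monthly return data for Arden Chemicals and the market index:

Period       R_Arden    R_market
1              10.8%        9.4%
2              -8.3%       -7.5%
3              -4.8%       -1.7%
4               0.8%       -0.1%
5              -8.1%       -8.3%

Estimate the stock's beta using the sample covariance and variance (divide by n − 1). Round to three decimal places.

Mean R_i = (10.8 − 8.3 − 4.8 + 0.8 − 8.1) / 5 = -1.9200%
Mean R_m = (9.4 − 7.5 − 1.7 − 0.1 − 8.3) / 5 = -1.6400%
Σ(R_i − R̄_i)(R_m − R̄_m) = 223.3360  ⇒  Cov = 223.3360 / 4 = 55.8340
Σ(R_m − R̄_m)² = 202.9520  ⇒  Var(R_m) = 202.9520 / 4 = 50.7380
β = Cov / Var(R_m) = 55.8340 / 50.7380 = 1.1004

1.100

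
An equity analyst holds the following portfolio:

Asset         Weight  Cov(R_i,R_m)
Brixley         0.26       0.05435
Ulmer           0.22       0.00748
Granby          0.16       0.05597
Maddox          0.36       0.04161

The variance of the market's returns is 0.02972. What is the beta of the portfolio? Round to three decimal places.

1.336

β_Brixley = 0.05435 / 0.02972 = 1.8287
β_Ulmer = 0.00748 / 0.02972 = 0.2517
β_Granby = 0.05597 / 0.02972 = 1.8832
β_Maddox = 0.04161 / 0.02972 = 1.4001
β_P = Σ w_i β_i = 0.26×1.8287 + 0.22×0.2517 + 0.16×1.8832 + 0.36×1.4001 = 1.3362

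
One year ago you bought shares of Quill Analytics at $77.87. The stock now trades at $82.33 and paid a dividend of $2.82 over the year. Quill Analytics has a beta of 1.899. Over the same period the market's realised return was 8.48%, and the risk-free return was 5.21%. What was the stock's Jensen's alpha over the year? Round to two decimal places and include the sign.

Realised HPR = (P1 + D1 − P0) / P0 = (82.33 + 2.82 − 77.87) / 77.87 = 7.28 / 77.87 = 9.3489%
MRP = 8.48% − 5.21% = 3.27%
CAPM required = R_f + β·MRP = 5.21% + 1.899 × 3.27% = 11.41973%
α = realised − required = 9.3489% − 11.41973% = -2.07%

-2.07%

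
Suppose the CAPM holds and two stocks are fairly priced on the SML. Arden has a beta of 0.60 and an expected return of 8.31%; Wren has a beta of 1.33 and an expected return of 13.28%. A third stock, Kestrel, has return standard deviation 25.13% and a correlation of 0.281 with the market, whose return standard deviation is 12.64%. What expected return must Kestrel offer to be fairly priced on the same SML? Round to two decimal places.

8.03%

MRP = (13.28% − 8.31%) / (1.33 − 0.60) = 6.8082%
R_f = 8.31% − 0.60 × 6.8082% = 4.2251%
β_Kestrel = ρ·σ_i/σ_m = 0.281 × 25.13 / 12.64 = 0.5587
E(R_Kestrel) = R_f + β × MRP = 4.2251% + 0.5587 × 6.8082% = 8.03%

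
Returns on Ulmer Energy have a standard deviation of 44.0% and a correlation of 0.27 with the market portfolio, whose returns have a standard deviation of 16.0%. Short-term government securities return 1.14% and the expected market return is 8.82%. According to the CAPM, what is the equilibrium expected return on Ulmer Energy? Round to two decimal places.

β = ρ × σ_i / σ_m = 0.27 × 44.0% / 16.0% = 0.7425
MRP = 8.82% − 1.14% = 7.68%
E(R) = 1.14% + 0.7425 × 7.68% = 6.84%

6.84%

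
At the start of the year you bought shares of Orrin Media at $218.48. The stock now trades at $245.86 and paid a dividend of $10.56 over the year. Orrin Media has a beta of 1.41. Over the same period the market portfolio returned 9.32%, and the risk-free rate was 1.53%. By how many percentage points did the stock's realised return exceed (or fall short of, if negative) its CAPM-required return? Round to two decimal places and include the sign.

Realised HPR = (P1 + D1 − P0) / P0 = (245.86 + 10.56 − 218.48) / 218.48 = 37.94 / 218.48 = 17.3654%
MRP = 9.32% − 1.53% = 7.79%
CAPM required = R_f + β·MRP = 1.53% + 1.41 × 7.79% = 12.5139%
α = realised − required = 17.3654% − 12.5139% = +4.85%

+4.85%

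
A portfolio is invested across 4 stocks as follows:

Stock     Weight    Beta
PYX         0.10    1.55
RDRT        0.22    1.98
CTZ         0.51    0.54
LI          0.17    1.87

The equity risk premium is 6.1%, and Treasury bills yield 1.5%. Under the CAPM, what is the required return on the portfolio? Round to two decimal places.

8.72%

β_P = Σ w_i β_i = 0.10×1.55 + 0.22×1.98 + 0.51×0.54 + 0.17×1.87 = 1.1839
E(R_P) = R_f + β_P × MRP = 1.5% + 1.1839 × 6.1% = 8.72%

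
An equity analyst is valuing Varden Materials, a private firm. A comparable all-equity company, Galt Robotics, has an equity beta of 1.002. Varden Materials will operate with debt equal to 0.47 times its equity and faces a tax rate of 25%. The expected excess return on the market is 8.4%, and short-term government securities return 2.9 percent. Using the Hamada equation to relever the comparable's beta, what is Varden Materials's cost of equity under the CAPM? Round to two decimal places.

β_L = β_U × [1 + (1 − t)(D/E)] = 1.002 × [1 + (1 − 0.25) × 0.47]
    = 1.002 × [1 + 0.75 × 0.47] = 1.002 × 1.3525 = 1.3552
E(R) = R_f + β_L × MRP = 2.9% + 1.3552 × 8.4% = 14.28%

14.28%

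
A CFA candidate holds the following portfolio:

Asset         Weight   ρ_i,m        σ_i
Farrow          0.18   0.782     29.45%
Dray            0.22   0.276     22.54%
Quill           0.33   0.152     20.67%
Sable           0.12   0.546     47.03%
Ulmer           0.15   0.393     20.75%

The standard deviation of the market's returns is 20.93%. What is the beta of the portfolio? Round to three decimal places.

β_Farrow = 0.782 × 29.45% / 20.93% = 1.1003
β_Dray = 0.276 × 22.54% / 20.93% = 0.2972
β_Quill = 0.152 × 20.67% / 20.93% = 0.1501
β_Sable = 0.546 × 47.03% / 20.93% = 1.2269
β_Ulmer = 0.393 × 20.75% / 20.93% = 0.3896
β_P = Σ w_i β_i = 0.18×1.1003 + 0.22×0.2972 + 0.33×0.1501 + 0.12×1.2269 + 0.15×0.3896 = 0.5186

0.519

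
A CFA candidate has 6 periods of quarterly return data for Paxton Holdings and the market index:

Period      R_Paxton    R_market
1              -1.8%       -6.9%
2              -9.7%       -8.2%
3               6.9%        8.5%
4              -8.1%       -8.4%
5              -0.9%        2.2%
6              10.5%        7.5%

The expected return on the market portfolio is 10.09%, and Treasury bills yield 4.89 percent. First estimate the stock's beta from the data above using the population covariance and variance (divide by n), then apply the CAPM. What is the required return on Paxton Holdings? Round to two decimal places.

9.74%

Mean R_i = (-1.8 − 9.7 + 6.9 − 8.1 − 0.9 + 10.5) / 6 = -0.5167%
Mean R_m = (-6.9 − 8.2 + 8.5 − 8.4 + 2.2 + 7.5) / 6 = -0.8833%
Σ(R_i − R̄_i)(R_m − R̄_m) = 292.6817  ⇒  Cov = 292.6817 / 6 = 48.7803
Σ(R_m − R̄_m)² = 314.0683  ⇒  Var(R_m) = 314.0683 / 6 = 52.3447
β = Cov / Var(R_m) = 48.7803 / 52.3447 = 0.9319
MRP = 10.09% − 4.89% = 5.20%
E(R) = R_f + β × MRP = 4.89% + 0.9319 × 5.20% = 9.74%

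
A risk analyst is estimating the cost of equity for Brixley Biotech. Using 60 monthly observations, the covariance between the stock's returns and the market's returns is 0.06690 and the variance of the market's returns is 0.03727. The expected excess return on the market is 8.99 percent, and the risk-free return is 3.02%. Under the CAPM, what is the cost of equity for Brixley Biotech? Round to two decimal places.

19.16%

β = Cov(R_i, R_m) / Var(R_m) = 0.06690 / 0.03727 = 1.7950
E(R) = R_f + β × MRP = 3.02% + 1.7950 × 8.99% = 19.16%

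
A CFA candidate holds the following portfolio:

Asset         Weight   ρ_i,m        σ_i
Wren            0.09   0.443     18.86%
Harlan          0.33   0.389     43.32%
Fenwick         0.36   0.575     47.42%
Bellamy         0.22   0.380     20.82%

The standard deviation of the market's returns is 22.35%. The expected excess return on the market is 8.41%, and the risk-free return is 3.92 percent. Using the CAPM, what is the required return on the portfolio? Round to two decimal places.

β_Wren = 0.443 × 18.86% / 22.35% = 0.3738
β_Harlan = 0.389 × 43.32% / 22.35% = 0.7540
β_Fenwick = 0.575 × 47.42% / 22.35% = 1.2200
β_Bellamy = 0.380 × 20.82% / 22.35% = 0.3540
β_P = Σ w_i β_i = 0.09×0.3738 + 0.33×0.7540 + 0.36×1.2200 + 0.22×0.3540 = 0.7995
E(R_P) = R_f + β_P × MRP = 3.92% + 0.7995 × 8.41% = 10.64%

10.64%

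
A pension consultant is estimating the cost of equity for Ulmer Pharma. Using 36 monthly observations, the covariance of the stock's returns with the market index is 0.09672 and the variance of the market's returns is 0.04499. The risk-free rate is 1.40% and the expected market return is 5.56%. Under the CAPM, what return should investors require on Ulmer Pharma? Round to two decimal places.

10.34%

β = Cov(R_i, R_m) / Var(R_m) = 0.09672 / 0.04499 = 2.1498
MRP = 5.56% − 1.40% = 4.16%
E(R) = R_f + β × MRP = 1.40% + 2.1498 × 4.16% = 10.34%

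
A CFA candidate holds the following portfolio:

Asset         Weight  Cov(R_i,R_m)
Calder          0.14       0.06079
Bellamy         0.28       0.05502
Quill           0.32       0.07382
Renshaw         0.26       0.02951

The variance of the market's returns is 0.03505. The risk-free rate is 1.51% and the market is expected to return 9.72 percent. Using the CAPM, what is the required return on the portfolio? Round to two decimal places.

14.44%

β_Calder = 0.06079 / 0.03505 = 1.7344
β_Bellamy = 0.05502 / 0.03505 = 1.5698
β_Quill = 0.07382 / 0.03505 = 2.1061
β_Renshaw = 0.02951 / 0.03505 = 0.8419
β_P = Σ w_i β_i = 0.14×1.7344 + 0.28×1.5698 + 0.32×2.1061 + 0.26×0.8419 = 1.5752
MRP = 9.72% − 1.51% = 8.21%
E(R_P) = R_f + β_P × MRP = 1.51% + 1.5752 × 8.21% = 14.44%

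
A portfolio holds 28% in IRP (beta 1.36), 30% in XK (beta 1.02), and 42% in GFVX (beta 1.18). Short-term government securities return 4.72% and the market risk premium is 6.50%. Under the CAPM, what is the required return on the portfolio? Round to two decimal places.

β_P = Σ w_i β_i = 0.28×1.36 + 0.30×1.02 + 0.42×1.18 = 1.1824
E(R_P) = R_f + β_P × MRP = 4.72% + 1.1824 × 6.50% = 12.41%

12.41%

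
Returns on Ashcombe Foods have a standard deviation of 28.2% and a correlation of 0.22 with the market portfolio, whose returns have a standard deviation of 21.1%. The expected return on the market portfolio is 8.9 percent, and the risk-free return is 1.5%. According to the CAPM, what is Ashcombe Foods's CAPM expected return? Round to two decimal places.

β = ρ × σ_i / σ_m = 0.22 × 28.2% / 21.1% = 0.2940
MRP = 8.9% − 1.5% = 7.40%
E(R) = 1.5% + 0.2940 × 7.4% = 3.68%

3.68%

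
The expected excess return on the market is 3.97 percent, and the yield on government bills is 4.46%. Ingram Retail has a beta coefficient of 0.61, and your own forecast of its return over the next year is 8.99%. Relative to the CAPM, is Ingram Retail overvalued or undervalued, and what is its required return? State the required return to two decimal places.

Required return = R_f + β·MRP = 4.46% + 0.61 × 3.97% = 6.88%
Forecast 8.99% > required 6.88% → the stock plots above the SML → undervalued.

Undervalued; required return 6.88%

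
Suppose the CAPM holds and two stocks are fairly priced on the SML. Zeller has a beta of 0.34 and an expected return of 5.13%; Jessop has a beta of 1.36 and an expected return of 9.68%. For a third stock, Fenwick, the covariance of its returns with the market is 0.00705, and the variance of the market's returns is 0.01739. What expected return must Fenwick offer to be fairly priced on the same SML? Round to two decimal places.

5.42%

MRP = (9.68% − 5.13%) / (1.36 − 0.34) = 4.4608%
R_f = 5.13% − 0.34 × 4.4608% = 3.6133%
β_Fenwick = Cov / Var(R_m) = 0.00705 / 0.01739 = 0.4054
E(R_Fenwick) = R_f + β × MRP = 3.6133% + 0.4054 × 4.4608% = 5.42%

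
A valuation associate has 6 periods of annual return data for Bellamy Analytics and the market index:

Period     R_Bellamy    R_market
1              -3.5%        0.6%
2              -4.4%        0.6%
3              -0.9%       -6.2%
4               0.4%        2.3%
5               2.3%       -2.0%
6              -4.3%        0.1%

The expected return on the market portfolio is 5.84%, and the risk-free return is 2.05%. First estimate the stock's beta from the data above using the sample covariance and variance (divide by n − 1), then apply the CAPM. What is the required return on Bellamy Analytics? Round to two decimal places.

1.10%

Mean R_i = (-3.5 − 4.4 − 0.9 + 0.4 + 2.3 − 4.3) / 6 = -1.7333%
Mean R_m = (0.6 + 0.6 − 6.2 + 2.3 − 2.0 + 0.1) / 6 = -0.7667%
Σ(R_i − R̄_i)(R_m − R̄_m) = -11.2433  ⇒  Cov = -11.2433 / 5 = -2.2487
Σ(R_m − R̄_m)² = 44.9333  ⇒  Var(R_m) = 44.9333 / 5 = 8.9867
β = Cov / Var(R_m) = -2.2487 / 8.9867 = -0.2502
MRP = 5.84% − 2.05% = 3.79%
E(R) = R_f + β × MRP = 2.05% + -0.2502 × 3.79% = 1.10%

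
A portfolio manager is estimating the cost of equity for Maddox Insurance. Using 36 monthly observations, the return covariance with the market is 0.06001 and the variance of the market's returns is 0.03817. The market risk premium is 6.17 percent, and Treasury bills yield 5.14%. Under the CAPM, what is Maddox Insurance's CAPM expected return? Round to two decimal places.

14.84%

β = Cov(R_i, R_m) / Var(R_m) = 0.06001 / 0.03817 = 1.5722
E(R) = R_f + β × MRP = 5.14% + 1.5722 × 6.17% = 14.84%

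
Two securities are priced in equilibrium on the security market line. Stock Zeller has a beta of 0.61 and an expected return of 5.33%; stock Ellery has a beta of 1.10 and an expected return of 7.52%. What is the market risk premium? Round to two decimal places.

4.47%

Both satisfy E(R) = R_f + β·MRP, so the slope of the SML is
MRP = (7.52% − 5.33%) / (1.10 − 0.61) = 2.19% / 0.49 = 4.4694%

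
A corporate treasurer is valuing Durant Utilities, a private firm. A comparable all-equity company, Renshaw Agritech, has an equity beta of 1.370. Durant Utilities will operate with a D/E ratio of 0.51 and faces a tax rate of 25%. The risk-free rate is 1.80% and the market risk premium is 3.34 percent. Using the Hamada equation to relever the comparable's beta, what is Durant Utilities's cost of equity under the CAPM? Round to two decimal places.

8.13%

β_L = β_U × [1 + (1 − t)(D/E)] = 1.370 × [1 + (1 − 0.25) × 0.51]
    = 1.370 × [1 + 0.75 × 0.51] = 1.370 × 1.3825 = 1.8940
E(R) = R_f + β_L × MRP = 1.80% + 1.8940 × 3.34% = 8.13%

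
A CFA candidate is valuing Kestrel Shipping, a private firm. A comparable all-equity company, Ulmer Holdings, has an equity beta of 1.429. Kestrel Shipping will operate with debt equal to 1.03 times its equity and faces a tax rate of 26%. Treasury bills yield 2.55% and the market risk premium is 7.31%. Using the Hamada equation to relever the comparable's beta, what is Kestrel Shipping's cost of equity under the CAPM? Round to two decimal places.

20.96%

β_L = β_U × [1 + (1 − t)(D/E)] = 1.429 × [1 + (1 − 0.26) × 1.03]
    = 1.429 × [1 + 0.74 × 1.03] = 1.429 × 1.7622 = 2.5182
E(R) = R_f + β_L × MRP = 2.55% + 2.5182 × 7.31% = 20.96%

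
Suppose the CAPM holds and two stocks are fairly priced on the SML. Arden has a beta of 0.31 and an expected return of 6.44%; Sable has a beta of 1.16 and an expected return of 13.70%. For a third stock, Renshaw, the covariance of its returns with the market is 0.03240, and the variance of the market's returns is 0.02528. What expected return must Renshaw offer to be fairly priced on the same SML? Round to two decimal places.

MRP = (13.70% − 6.44%) / (1.16 − 0.31) = 8.5412%
R_f = 6.44% − 0.31 × 8.5412% = 3.7922%
β_Renshaw = Cov / Var(R_m) = 0.03240 / 0.02528 = 1.2816
E(R_Renshaw) = R_f + β × MRP = 3.7922% + 1.2816 × 8.5412% = 14.74%

14.74%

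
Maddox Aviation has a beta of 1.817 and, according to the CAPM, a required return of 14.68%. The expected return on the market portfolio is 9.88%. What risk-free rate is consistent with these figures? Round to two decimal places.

4.00%

E(R) = R_f + β(E(R_m) − R_f) = R_f(1 − β) + β·E(R_m)
14.68% = R_f × (1 − 1.817) + 1.817 × 9.88%
14.68% = R_f × -0.817 + 17.95196%
R_f = (14.68% − 17.95196%) / -0.817 = 4.00%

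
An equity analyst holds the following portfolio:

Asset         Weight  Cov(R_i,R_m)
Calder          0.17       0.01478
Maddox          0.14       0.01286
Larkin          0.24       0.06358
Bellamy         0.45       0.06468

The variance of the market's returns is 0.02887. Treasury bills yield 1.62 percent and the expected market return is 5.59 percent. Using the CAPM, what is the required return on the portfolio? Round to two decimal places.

8.31%

β_Calder = 0.01478 / 0.02887 = 0.5120
β_Maddox = 0.01286 / 0.02887 = 0.4454
β_Larkin = 0.06358 / 0.02887 = 2.2023
β_Bellamy = 0.06468 / 0.02887 = 2.2404
β_P = Σ w_i β_i = 0.17×0.5120 + 0.14×0.4454 + 0.24×2.2023 + 0.45×2.2404 = 1.6861
MRP = 5.59% − 1.62% = 3.97%
E(R_P) = R_f + β_P × MRP = 1.62% + 1.6861 × 3.97% = 8.31%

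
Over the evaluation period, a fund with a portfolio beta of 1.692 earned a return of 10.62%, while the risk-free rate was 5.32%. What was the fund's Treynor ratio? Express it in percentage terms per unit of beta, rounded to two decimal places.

Treynor = (R_P − R_f) / β_P = (10.62% − 5.32%) / 1.6920 = 5.30% / 1.6920 = 3.13%

3.13%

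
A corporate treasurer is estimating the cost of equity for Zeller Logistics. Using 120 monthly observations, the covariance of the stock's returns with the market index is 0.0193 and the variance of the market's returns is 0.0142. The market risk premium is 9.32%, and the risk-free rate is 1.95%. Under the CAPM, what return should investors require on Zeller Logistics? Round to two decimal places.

14.62%

β = Cov(R_i, R_m) / Var(R_m) = 0.0193 / 0.0142 = 1.3592
E(R) = R_f + β × MRP = 1.95% + 1.3592 × 9.32% = 14.62%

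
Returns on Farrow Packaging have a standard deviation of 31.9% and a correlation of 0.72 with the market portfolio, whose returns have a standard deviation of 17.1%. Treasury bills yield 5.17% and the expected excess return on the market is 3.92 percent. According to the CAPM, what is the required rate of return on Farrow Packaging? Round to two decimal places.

β = ρ × σ_i / σ_m = 0.72 × 31.9% / 17.1% = 1.3432
E(R) = 5.17% + 1.3432 × 3.92% = 10.44%

10.44%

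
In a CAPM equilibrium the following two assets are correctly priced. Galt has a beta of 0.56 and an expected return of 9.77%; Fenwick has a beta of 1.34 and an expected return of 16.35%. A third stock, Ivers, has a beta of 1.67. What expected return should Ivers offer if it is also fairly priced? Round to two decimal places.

MRP (SML slope) = (16.35% − 9.77%) / (1.34 − 0.56) = 6.58% / 0.78 = 8.4359%
R_f (intercept) = 9.77% − 0.56 × 8.4359% = 5.0459%
E(R_Ivers) = R_f + β × MRP = 5.0459% + 1.67 × 8.4359% = 19.13%

19.13%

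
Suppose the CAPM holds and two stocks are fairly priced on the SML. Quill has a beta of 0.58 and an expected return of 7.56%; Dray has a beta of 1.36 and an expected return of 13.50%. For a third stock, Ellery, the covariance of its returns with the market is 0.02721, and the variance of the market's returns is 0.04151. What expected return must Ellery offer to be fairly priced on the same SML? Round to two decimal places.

8.13%

MRP = (13.50% − 7.56%) / (1.36 − 0.58) = 7.6154%
R_f = 7.56% − 0.58 × 7.6154% = 3.1431%
β_Ellery = Cov / Var(R_m) = 0.02721 / 0.04151 = 0.6555
E(R_Ellery) = R_f + β × MRP = 3.1431% + 0.6555 × 7.6154% = 8.13%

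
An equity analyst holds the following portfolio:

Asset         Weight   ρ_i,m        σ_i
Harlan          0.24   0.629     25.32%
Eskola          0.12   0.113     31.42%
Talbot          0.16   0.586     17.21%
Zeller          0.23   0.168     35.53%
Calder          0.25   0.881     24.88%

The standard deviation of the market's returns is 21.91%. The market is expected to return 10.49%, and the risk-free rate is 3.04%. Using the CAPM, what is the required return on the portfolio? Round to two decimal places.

7.36%

β_Harlan = 0.629 × 25.32% / 21.91% = 0.7269
β_Eskola = 0.113 × 31.42% / 21.91% = 0.1620
β_Talbot = 0.586 × 17.21% / 21.91% = 0.4603
β_Zeller = 0.168 × 35.53% / 21.91% = 0.2724
β_Calder = 0.881 × 24.88% / 21.91% = 1.0004
β_P = Σ w_i β_i = 0.24×0.7269 + 0.12×0.1620 + 0.16×0.4603 + 0.23×0.2724 + 0.25×1.0004 = 0.5803
MRP = 10.49% − 3.04% = 7.45%
E(R_P) = R_f + β_P × MRP = 3.04% + 0.5803 × 7.45% = 7.36%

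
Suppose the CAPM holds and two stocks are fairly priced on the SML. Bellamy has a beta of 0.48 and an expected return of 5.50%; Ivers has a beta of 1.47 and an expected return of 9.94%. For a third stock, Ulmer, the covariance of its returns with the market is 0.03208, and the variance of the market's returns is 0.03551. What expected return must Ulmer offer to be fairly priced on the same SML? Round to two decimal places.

MRP = (9.94% − 5.50%) / (1.47 − 0.48) = 4.4848%
R_f = 5.50% − 0.48 × 4.4848% = 3.3473%
β_Ulmer = Cov / Var(R_m) = 0.03208 / 0.03551 = 0.9034
E(R_Ulmer) = R_f + β × MRP = 3.3473% + 0.9034 × 4.4848% = 7.40%

7.40%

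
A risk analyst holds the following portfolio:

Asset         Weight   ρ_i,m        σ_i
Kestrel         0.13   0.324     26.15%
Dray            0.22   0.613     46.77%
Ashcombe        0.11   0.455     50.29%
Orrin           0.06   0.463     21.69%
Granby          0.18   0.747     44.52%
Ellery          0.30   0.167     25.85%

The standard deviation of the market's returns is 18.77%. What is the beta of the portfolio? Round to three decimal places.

β_Kestrel = 0.324 × 26.15% / 18.77% = 0.4514
β_Dray = 0.613 × 46.77% / 18.77% = 1.5274
β_Ashcombe = 0.455 × 50.29% / 18.77% = 1.2191
β_Orrin = 0.463 × 21.69% / 18.77% = 0.5350
β_Granby = 0.747 × 44.52% / 18.77% = 1.7718
β_Ellery = 0.167 × 25.85% / 18.77% = 0.2300
β_P = Σ w_i β_i = 0.13×0.4514 + 0.22×1.5274 + 0.11×1.2191 + 0.06×0.5350 + 0.18×1.7718 + 0.30×0.2300 = 0.9488

0.949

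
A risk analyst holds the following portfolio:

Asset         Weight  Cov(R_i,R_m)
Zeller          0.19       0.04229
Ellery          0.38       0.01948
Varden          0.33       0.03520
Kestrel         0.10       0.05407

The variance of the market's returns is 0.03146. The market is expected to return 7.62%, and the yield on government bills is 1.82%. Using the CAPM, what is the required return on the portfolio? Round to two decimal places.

β_Zeller = 0.04229 / 0.03146 = 1.3442
β_Ellery = 0.01948 / 0.03146 = 0.6192
β_Varden = 0.03520 / 0.03146 = 1.1189
β_Kestrel = 0.05407 / 0.03146 = 1.7187
β_P = Σ w_i β_i = 0.19×1.3442 + 0.38×0.6192 + 0.33×1.1189 + 0.10×1.7187 = 1.0318
MRP = 7.62% − 1.82% = 5.80%
E(R_P) = R_f + β_P × MRP = 1.82% + 1.0318 × 5.80% = 7.80%

7.80%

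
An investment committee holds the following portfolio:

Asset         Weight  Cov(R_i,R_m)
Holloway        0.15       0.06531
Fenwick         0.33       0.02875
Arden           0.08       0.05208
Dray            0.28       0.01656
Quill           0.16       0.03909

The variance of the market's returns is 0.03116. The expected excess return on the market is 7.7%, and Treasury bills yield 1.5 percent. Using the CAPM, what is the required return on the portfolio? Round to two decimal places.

β_Holloway = 0.06531 / 0.03116 = 2.0960
β_Fenwick = 0.02875 / 0.03116 = 0.9227
β_Arden = 0.05208 / 0.03116 = 1.6714
β_Dray = 0.01656 / 0.03116 = 0.5315
β_Quill = 0.03909 / 0.03116 = 1.2545
β_P = Σ w_i β_i = 0.15×2.0960 + 0.33×0.9227 + 0.08×1.6714 + 0.28×0.5315 + 0.16×1.2545 = 1.1021
E(R_P) = R_f + β_P × MRP = 1.5% + 1.1021 × 7.7% = 9.99%

9.99%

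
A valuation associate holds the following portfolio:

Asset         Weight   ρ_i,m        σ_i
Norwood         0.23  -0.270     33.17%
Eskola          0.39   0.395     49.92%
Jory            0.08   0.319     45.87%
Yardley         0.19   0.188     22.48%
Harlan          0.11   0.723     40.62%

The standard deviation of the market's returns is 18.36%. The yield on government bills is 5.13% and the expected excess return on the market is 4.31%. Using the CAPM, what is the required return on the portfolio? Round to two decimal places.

β_Norwood = -0.270 × 33.17% / 18.36% = -0.4878
β_Eskola = 0.395 × 49.92% / 18.36% = 1.0740
β_Jory = 0.319 × 45.87% / 18.36% = 0.7970
β_Yardley = 0.188 × 22.48% / 18.36% = 0.2302
β_Harlan = 0.723 × 40.62% / 18.36% = 1.5996
β_P = Σ w_i β_i = 0.23×-0.4878 + 0.39×1.0740 + 0.08×0.7970 + 0.19×0.2302 + 0.11×1.5996 = 0.5901
E(R_P) = R_f + β_P × MRP = 5.13% + 0.5901 × 4.31% = 7.67%

7.67%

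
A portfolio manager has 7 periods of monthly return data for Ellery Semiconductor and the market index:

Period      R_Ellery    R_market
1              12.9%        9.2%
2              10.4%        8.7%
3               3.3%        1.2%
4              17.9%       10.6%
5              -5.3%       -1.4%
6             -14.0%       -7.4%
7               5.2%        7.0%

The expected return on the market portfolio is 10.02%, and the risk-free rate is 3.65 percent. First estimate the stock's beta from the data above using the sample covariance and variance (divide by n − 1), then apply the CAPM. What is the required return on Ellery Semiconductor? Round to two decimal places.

Mean R_i = (12.9 + 10.4 + 3.3 + 17.9 − 5.3 − 14.0 + 5.2) / 7 = 4.3429%
Mean R_m = (9.2 + 8.7 + 1.2 + 10.6 − 1.4 − 7.4 + 7.0) / 7 = 3.9857%
Σ(R_i − R̄_i)(R_m − R̄_m) = 429.1143  ⇒  Cov = 429.1143 / 6 = 71.5191
Σ(R_m − R̄_m)² = 268.6486  ⇒  Var(R_m) = 268.6486 / 6 = 44.7748
β = Cov / Var(R_m) = 71.5191 / 44.7748 = 1.5973
MRP = 10.02% − 3.65% = 6.37%
E(R) = R_f + β × MRP = 3.65% + 1.5973 × 6.37% = 13.82%

13.82%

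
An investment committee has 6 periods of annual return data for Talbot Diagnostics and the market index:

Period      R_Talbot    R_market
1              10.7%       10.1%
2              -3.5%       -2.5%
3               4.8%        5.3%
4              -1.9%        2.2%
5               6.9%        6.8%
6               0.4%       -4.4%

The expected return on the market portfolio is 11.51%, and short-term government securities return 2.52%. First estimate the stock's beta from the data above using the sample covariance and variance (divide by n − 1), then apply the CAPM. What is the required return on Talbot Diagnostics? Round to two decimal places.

Mean R_i = (10.7 − 3.5 + 4.8 − 1.9 + 6.9 + 0.4) / 6 = 2.9000%
Mean R_m = (10.1 − 2.5 + 5.3 + 2.2 + 6.8 − 4.4) / 6 = 2.9167%
Σ(R_i − R̄_i)(R_m − R̄_m) = 132.4900  ⇒  Cov = 132.4900 / 5 = 26.4980
Σ(R_m − R̄_m)² = 155.7483  ⇒  Var(R_m) = 155.7483 / 5 = 31.1497
β = Cov / Var(R_m) = 26.4980 / 31.1497 = 0.8507
MRP = 11.51% − 2.52% = 8.99%
E(R) = R_f + β × MRP = 2.52% + 0.8507 × 8.99% = 10.17%

10.17%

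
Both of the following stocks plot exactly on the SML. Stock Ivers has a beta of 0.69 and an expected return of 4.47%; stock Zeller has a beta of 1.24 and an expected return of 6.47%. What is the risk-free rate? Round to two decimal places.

Both satisfy E(R) = R_f + β·MRP, so the slope of the SML is
MRP = (6.47% − 4.47%) / (1.24 − 0.69) = 2.00% / 0.55 = 3.6364%
R_f = E(R_Ivers) − β_Ivers·MRP = 4.47% − 0.69 × 3.6364% = 1.9609%

1.96%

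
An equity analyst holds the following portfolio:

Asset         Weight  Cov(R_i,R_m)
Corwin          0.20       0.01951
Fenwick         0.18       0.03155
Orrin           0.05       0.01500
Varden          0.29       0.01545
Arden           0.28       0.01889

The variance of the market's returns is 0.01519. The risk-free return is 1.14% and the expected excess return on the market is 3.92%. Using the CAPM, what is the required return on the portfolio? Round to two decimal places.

6.33%

β_Corwin = 0.01951 / 0.01519 = 1.2844
β_Fenwick = 0.03155 / 0.01519 = 2.0770
β_Orrin = 0.01500 / 0.01519 = 0.9875
β_Varden = 0.01545 / 0.01519 = 1.0171
β_Arden = 0.01889 / 0.01519 = 1.2436
β_P = Σ w_i β_i = 0.20×1.2844 + 0.18×2.0770 + 0.05×0.9875 + 0.29×1.0171 + 0.28×1.2436 = 1.3233
E(R_P) = R_f + β_P × MRP = 1.14% + 1.3233 × 3.92% = 6.33%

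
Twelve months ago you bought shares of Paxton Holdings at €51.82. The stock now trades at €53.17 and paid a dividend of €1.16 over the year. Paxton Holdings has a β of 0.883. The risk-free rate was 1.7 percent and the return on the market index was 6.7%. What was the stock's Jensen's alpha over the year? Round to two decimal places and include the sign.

-1.27%

Realised HPR = (P1 + D1 − P0) / P0 = (53.17 + 1.16 − 51.82) / 51.82 = 2.51 / 51.82 = 4.8437%
MRP = 6.7% − 1.7% = 5.00%
CAPM required = R_f + β·MRP = 1.7% + 0.883 × 5.0% = 6.1150%
α = realised − required = 4.8437% − 6.1150% = -1.27%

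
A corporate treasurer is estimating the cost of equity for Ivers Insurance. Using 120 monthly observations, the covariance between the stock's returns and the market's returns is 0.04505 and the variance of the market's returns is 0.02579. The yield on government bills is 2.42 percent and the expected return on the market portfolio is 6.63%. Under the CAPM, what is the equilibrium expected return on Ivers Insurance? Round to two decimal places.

β = Cov(R_i, R_m) / Var(R_m) = 0.04505 / 0.02579 = 1.7468
MRP = 6.63% − 2.42% = 4.21%
E(R) = R_f + β × MRP = 2.42% + 1.7468 × 4.21% = 9.77%

9.77%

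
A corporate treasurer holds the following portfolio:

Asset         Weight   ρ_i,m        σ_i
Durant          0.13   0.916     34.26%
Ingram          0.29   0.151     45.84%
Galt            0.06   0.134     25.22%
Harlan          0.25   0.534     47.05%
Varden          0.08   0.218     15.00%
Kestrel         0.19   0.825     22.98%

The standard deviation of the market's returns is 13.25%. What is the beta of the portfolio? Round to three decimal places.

1.240

β_Durant = 0.916 × 34.26% / 13.25% = 2.3685
β_Ingram = 0.151 × 45.84% / 13.25% = 0.5224
β_Galt = 0.134 × 25.22% / 13.25% = 0.2551
β_Harlan = 0.534 × 47.05% / 13.25% = 1.8962
β_Varden = 0.218 × 15.00% / 13.25% = 0.2468
β_Kestrel = 0.825 × 22.98% / 13.25% = 1.4308
β_P = Σ w_i β_i = 0.13×2.3685 + 0.29×0.5224 + 0.06×0.2551 + 0.25×1.8962 + 0.08×0.2468 + 0.19×1.4308 = 1.2404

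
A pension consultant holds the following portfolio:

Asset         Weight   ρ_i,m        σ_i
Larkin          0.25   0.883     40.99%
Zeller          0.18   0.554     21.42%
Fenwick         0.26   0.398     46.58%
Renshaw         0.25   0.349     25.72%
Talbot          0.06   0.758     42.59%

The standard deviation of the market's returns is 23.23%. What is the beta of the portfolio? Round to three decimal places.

β_Larkin = 0.883 × 40.99% / 23.23% = 1.5581
β_Zeller = 0.554 × 21.42% / 23.23% = 0.5108
β_Fenwick = 0.398 × 46.58% / 23.23% = 0.7981
β_Renshaw = 0.349 × 25.72% / 23.23% = 0.3864
β_Talbot = 0.758 × 42.59% / 23.23% = 1.3897
β_P = Σ w_i β_i = 0.25×1.5581 + 0.18×0.5108 + 0.26×0.7981 + 0.25×0.3864 + 0.06×1.3897 = 0.8690

0.869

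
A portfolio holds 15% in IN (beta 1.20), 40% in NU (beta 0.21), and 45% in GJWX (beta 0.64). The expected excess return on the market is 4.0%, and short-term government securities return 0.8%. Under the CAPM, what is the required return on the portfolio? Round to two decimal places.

β_P = Σ w_i β_i = 0.15×1.20 + 0.40×0.21 + 0.45×0.64 = 0.5520
E(R_P) = R_f + β_P × MRP = 0.8% + 0.5520 × 4.0% = 3.01%

3.01%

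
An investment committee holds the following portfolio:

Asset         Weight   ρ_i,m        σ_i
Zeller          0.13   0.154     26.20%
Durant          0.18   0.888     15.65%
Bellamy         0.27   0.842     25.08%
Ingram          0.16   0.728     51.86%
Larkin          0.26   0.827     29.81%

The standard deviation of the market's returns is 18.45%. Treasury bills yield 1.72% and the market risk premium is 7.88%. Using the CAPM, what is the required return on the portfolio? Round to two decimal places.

10.77%

β_Zeller = 0.154 × 26.20% / 18.45% = 0.2187
β_Durant = 0.888 × 15.65% / 18.45% = 0.7532
β_Bellamy = 0.842 × 25.08% / 18.45% = 1.1446
β_Ingram = 0.728 × 51.86% / 18.45% = 2.0463
β_Larkin = 0.827 × 29.81% / 18.45% = 1.3362
β_P = Σ w_i β_i = 0.13×0.2187 + 0.18×0.7532 + 0.27×1.1446 + 0.16×2.0463 + 0.26×1.3362 = 1.1479
E(R_P) = R_f + β_P × MRP = 1.72% + 1.1479 × 7.88% = 10.77%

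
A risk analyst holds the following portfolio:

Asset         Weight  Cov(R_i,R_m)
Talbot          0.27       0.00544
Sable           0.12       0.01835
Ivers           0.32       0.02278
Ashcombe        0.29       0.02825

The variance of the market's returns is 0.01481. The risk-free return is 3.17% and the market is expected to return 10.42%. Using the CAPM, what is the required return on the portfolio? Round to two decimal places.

β_Talbot = 0.00544 / 0.01481 = 0.3673
β_Sable = 0.01835 / 0.01481 = 1.2390
β_Ivers = 0.02278 / 0.01481 = 1.5381
β_Ashcombe = 0.02825 / 0.01481 = 1.9075
β_P = Σ w_i β_i = 0.27×0.3673 + 0.12×1.2390 + 0.32×1.5381 + 0.29×1.9075 = 1.2932
MRP = 10.42% − 3.17% = 7.25%
E(R_P) = R_f + β_P × MRP = 3.17% + 1.2932 × 7.25% = 12.55%

12.55%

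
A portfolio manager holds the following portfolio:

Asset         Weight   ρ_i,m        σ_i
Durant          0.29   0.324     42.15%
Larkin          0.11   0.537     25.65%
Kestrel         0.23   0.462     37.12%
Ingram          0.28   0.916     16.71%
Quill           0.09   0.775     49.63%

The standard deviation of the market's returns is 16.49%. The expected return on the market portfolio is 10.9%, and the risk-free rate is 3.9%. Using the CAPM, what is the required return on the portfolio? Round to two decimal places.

β_Durant = 0.324 × 42.15% / 16.49% = 0.8282
β_Larkin = 0.537 × 25.65% / 16.49% = 0.8353
β_Kestrel = 0.462 × 37.12% / 16.49% = 1.0400
β_Ingram = 0.916 × 16.71% / 16.49% = 0.9282
β_Quill = 0.775 × 49.63% / 16.49% = 2.3325
β_P = Σ w_i β_i = 0.29×0.8282 + 0.11×0.8353 + 0.23×1.0400 + 0.28×0.9282 + 0.09×2.3325 = 1.0411
MRP = 10.9% − 3.9% = 7.00%
E(R_P) = R_f + β_P × MRP = 3.9% + 1.0411 × 7.0% = 11.19%

11.19%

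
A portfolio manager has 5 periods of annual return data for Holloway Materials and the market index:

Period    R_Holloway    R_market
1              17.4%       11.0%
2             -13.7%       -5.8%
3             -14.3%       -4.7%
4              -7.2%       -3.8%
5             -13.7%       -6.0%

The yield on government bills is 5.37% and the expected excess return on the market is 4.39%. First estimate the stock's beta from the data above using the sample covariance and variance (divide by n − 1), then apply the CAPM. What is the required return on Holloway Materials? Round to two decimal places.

Mean R_i = (17.4 − 13.7 − 14.3 − 7.2 − 13.7) / 5 = -6.3000%
Mean R_m = (11.0 − 5.8 − 4.7 − 3.8 − 6.0) / 5 = -1.8600%
Σ(R_i − R̄_i)(R_m − R̄_m) = 389.0400  ⇒  Cov = 389.0400 / 4 = 97.2600
Σ(R_m − R̄_m)² = 209.8720  ⇒  Var(R_m) = 209.8720 / 4 = 52.4680
β = Cov / Var(R_m) = 97.2600 / 52.4680 = 1.8537
E(R) = R_f + β × MRP = 5.37% + 1.8537 × 4.39% = 13.51%

13.51%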